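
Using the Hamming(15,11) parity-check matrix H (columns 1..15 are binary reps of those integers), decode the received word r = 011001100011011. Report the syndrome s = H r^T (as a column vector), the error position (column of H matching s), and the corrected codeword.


s = (0, 1, 1, 0)^T, error position = 6, corrected codeword c = 011000100011011

Compute s = H r^T mod 2 one row at a time:
  s_1 = 0 + 0 + 0 + 1 + 1 + 0 + 1 + 1 = 4 ≡ 0 (mod 2).
  s_2 = 0 + 0 + 1 + 1 + 1 + 0 + 1 + 1 = 5 ≡ 1 (mod 2).
  s_3 = 1 + 1 + 1 + 1 + 0 + 1 + 1 + 1 = 7 ≡ 1 (mod 2).
  s_4 = 0 + 1 + 0 + 1 + 0 + 1 + 0 + 1 = 4 ≡ 0 (mod 2).
s = (0, 1, 1, 0)^T — this equals column 6 of H (binary 0110), so error is at position 6.
Correct: flip bit 6 of r = 011001100011011 to get c = 011000100011011.


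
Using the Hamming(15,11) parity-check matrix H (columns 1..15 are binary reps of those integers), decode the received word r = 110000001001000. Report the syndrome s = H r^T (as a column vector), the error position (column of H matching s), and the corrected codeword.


s = (0, 1, 1, 0)^T, error position = 6, corrected codeword c = 110001001001000

Compute s = H r^T mod 2 one row at a time:
  s_1 = 0 + 1 + 0 + 0 + 1 + 0 + 0 + 0 = 2 ≡ 0 (mod 2).
  s_2 = 0 + 0 + 0 + 0 + 1 + 0 + 0 + 0 = 1 ≡ 1 (mod 2).
  s_3 = 1 + 0 + 0 + 0 + 0 + 0 + 0 + 0 = 1 ≡ 1 (mod 2).
  s_4 = 1 + 0 + 0 + 0 + 1 + 0 + 0 + 0 = 2 ≡ 0 (mod 2).
s = (0, 1, 1, 0)^T — this equals column 6 of H (binary 0110), so error is at position 6.
Correct: flip bit 6 of r = 110000001001000 to get c = 110001001001000.


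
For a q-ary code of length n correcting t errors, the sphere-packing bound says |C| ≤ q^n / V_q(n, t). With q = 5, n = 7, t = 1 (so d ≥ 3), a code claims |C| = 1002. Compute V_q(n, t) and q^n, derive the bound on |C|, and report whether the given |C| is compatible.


V_q(n, t) = 29, q^n = 78125, Hamming bound = 2693, |C| = 1002 ≤ bound (satisfied).

Step 1: Compute V_q(n, t) = Σ_{j=0}^1 C(n, j) (q−1)^j.
  j = 0: C(7,0)·(4)^0 = 1·1 = 1.
  j = 1: C(7,1)·(4)^1 = 7·4 = 28.
  V_q(n, t) = 1 + 28 = 29.
Step 2: q^n = 5^7 = 78125.
Step 3: Hamming bound ⌊q^n / V_q(n,t)⌋ = ⌊78125/29⌋ = 2693.
Step 4: Compare |C| = 1002 to 2693: satisfied.
The claimed |C| lies below the Hamming bound.


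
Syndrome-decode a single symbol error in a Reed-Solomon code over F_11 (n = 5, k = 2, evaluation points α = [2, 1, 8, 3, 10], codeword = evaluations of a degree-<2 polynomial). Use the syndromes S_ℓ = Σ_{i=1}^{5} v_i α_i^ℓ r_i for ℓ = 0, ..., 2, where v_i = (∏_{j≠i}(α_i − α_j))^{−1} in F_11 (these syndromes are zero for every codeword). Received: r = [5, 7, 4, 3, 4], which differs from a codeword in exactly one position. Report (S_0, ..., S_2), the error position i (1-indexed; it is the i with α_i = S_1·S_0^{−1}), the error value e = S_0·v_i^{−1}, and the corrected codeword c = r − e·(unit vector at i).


S = (10, 1, 10), error at position 5, error magnitude e = 4, c = [5, 7, 4, 3, 0].

Step 1: column multipliers v_i = (∏_{j≠i}(α_i − α_j))^{−1} mod 11.
  i = 1 (α = 2): (2−1)(2−8)(2−3)(2−10) = 1·(−6)·(−1)·(−8) = −48 ≡ 7, so v_1 = 7^{−1} = 8 (mod 11).
  i = 2 (α = 1): (1−2)(1−8)(1−3)(1−10) = (−1)·(−7)·(−2)·(−9) = 126 ≡ 5, so v_2 = 5^{−1} = 9 (mod 11).
  i = 3 (α = 8): (8−2)(8−1)(8−3)(8−10) = 6·7·5·(−2) = −420 ≡ 9, so v_3 = 9^{−1} = 5 (mod 11).
  i = 4 (α = 3): (3−2)(3−1)(3−8)(3−10) = 1·2·(−5)·(−7) = 70 ≡ 4, so v_4 = 4^{−1} = 3 (mod 11).
  i = 5 (α = 10): (10−2)(10−1)(10−8)(10−3) = 8·9·2·7 = 1008 ≡ 7, so v_5 = 7^{−1} = 8 (mod 11).
  v = [8, 9, 5, 3, 8].
Step 2: syndromes of r = [5, 7, 4, 3, 4] (all sums mod 11).
  S_0 = Σ v_i r_i = 8·5 + 9·7 + 5·4 + 3·3 + 8·4 = 164 ≡ 10.
  S_1 = Σ v_i α_i r_i = 8·2·5 + 9·1·7 + 5·8·4 + 3·3·3 + 8·10·4 = 650 ≡ 1.
  α_i^2 mod 11 = [4, 1, 9, 9, 1].
  S_2 = Σ v_i α_i^2 r_i = 8·4·5 + 9·1·7 + 5·9·4 + 3·9·3 + 8·1·4 = 516 ≡ 10.
  S = (10, 1, 10) ≠ 0, so r is not a codeword (an error is present).
Step 3: locate the error. For a single error e at position i, S_ℓ = v_i·e·α_i^ℓ, so α_err = S_1/S_0.
  S_0^{−1} = 10^{−1} = 10 (mod 11), so α_err = 1·10 = 10 ≡ 10 = α_5. Error position i = 5.
  Consistency check: S_2/S_1 = 10·1 = 10 ≡ 10 = α_err ✓ (single-error assumption holds).
Step 4: error magnitude e = S_0/v_5 = S_0·∏_{j≠5}(α_5 − α_j) = 10·7 = 70 ≡ 4 (mod 11).
Step 5: correct position 5: c_5 = r_5 − e = 4 − 4 ≡ 0 (mod 11). Hence c = [5, 7, 4, 3, 0].
  Check: interpolating c through the α_i gives m(x) = 9 + 9·x (degree < 2) with m(α_i) = c_i for every i, so c is indeed a codeword.


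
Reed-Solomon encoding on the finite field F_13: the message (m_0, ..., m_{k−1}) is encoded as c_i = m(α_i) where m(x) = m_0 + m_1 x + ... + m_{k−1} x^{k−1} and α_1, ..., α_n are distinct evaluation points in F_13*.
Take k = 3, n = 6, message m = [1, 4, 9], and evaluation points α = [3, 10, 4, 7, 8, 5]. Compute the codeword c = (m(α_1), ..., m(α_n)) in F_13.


c = [3, 5, 5, 2, 11, 12]

Message polynomial: m(x) = 1 + 4·x + 9·x^2 (mod 13).
For each evaluation point α_i, compute m(α_i) mod 13:
  α_1 = 3: Horner steps 9 → 5 → 3, so m(3) = 3.
  α_2 = 10: Horner steps 9 → 3 → 5, so m(10) = 5.
  α_3 = 4: Horner steps 9 → 1 → 5, so m(4) = 5.
  α_4 = 7: Horner steps 9 → 2 → 2, so m(7) = 2.
  α_5 = 8: Horner steps 9 → 11 → 11, so m(8) = 11.
  α_6 = 5: Horner steps 9 → 10 → 12, so m(5) = 12.
Codeword c = [3, 5, 5, 2, 11, 12] ∈ F_13^6.


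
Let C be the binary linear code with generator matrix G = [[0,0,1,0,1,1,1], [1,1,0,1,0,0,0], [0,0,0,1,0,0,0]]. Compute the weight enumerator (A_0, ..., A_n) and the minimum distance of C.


Weight distribution: A_0 = 1, A_1 = 1, A_2 = 1, A_3 = 1, A_4 = 1, A_5 = 1, A_6 = 1, A_7 = 1. Minimum distance d = 1.

Enumerate all 2^3 = 8 messages m ∈ F_2^3.
For each, compute codeword c = mG in F_2^7, then tally its weight.
  m = 000 → c = 0000000, weight = 0.
  m = 100 → c = 0010111, weight = 4.
  m = 010 → c = 1101000, weight = 3.
  m = 110 → c = 1111111, weight = 7.
  m = 001 → c = 0001000, weight = 1.
  m = 101 → c = 0011111, weight = 5.
  m = 011 → c = 1100000, weight = 2.
  m = 111 → c = 1110111, weight = 6.
Tally weights:
  weight 0: 1 codewords.
  weight 1: 1 codewords.
  weight 2: 1 codewords.
  weight 3: 1 codewords.
  weight 4: 1 codewords.
  weight 5: 1 codewords.
  weight 6: 1 codewords.
  weight 7: 1 codewords.
Minimum distance d = smallest w > 0 with A_w > 0 = 1.
Sanity: Σ A_w = 8 = 2^3 = 8 ✓.


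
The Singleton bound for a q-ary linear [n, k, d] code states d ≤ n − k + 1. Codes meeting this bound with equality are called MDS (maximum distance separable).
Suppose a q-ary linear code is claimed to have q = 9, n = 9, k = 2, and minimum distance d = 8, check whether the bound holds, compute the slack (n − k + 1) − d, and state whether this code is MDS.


Singleton RHS = n − k + 1 = 8, slack = 0, bound satisfied, MDS.

Singleton bound: d ≤ n − k + 1.
Here n = 9, k = 2, so n − k + 1 = 8.
Given d = 8, check d ≤ 8: YES.
Slack = (n − k + 1) − d = 0.
The code is MDS (slack = 0).
Description: the claimed parameters are [9, 2, 8]_9; such a code would be MDS (meets Singleton bound).


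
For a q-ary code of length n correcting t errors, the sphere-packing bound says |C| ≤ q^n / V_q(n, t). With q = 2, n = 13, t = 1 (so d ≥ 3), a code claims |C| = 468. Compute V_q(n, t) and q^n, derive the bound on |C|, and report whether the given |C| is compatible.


V_q(n, t) = 14, q^n = 8192, Hamming bound = 585, |C| = 468 ≤ bound (satisfied).

Step 1: Compute V_q(n, t) = Σ_{j=0}^1 C(n, j) (q−1)^j.
  j = 0: C(13,0)·(1)^0 = 1·1 = 1.
  j = 1: C(13,1)·(1)^1 = 13·1 = 13.
  V_q(n, t) = 1 + 13 = 14.
Step 2: q^n = 2^13 = 8192.
Step 3: Hamming bound ⌊q^n / V_q(n,t)⌋ = ⌊8192/14⌋ = 585.
Step 4: Compare |C| = 468 to 585: satisfied.
The claimed |C| lies below the Hamming bound.


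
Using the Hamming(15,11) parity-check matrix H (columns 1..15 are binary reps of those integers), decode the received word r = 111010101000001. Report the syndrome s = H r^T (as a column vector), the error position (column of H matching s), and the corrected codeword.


s = (0, 1, 0, 0)^T, error position = 4, corrected codeword c = 111110101000001

Compute s = H r^T mod 2 one row at a time:
  s_1 = 0 + 1 + 0 + 0 + 0 + 0 + 0 + 1 = 2 ≡ 0 (mod 2).
  s_2 = 0 + 1 + 0 + 1 + 0 + 0 + 0 + 1 = 3 ≡ 1 (mod 2).
  s_3 = 1 + 1 + 0 + 1 + 0 + 0 + 0 + 1 = 4 ≡ 0 (mod 2).
  s_4 = 1 + 1 + 1 + 1 + 1 + 0 + 0 + 1 = 6 ≡ 0 (mod 2).
s = (0, 1, 0, 0)^T — this equals column 4 of H (binary 0100), so error is at position 4.
Correct: flip bit 4 of r = 111010101000001 to get c = 111110101000001.


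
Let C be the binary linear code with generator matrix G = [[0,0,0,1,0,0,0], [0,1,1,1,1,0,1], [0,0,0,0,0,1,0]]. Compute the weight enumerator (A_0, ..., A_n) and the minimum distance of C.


Weight distribution: A_0 = 1, A_1 = 2, A_2 = 1, A_4 = 1, A_5 = 2, A_6 = 1. Minimum distance d = 1.

Enumerate all 2^3 = 8 messages m ∈ F_2^3.
For each, compute codeword c = mG in F_2^7, then tally its weight.
  m = 000 → c = 0000000, weight = 0.
  m = 100 → c = 0001000, weight = 1.
  m = 010 → c = 0111101, weight = 5.
  m = 110 → c = 0110101, weight = 4.
  m = 001 → c = 0000010, weight = 1.
  m = 101 → c = 0001010, weight = 2.
  m = 011 → c = 0111111, weight = 6.
  m = 111 → c = 0110111, weight = 5.
Tally weights:
  weight 0: 1 codewords.
  weight 1: 2 codewords.
  weight 2: 1 codewords.
  weight 4: 1 codewords.
  weight 5: 2 codewords.
  weight 6: 1 codewords.
Minimum distance d = smallest w > 0 with A_w > 0 = 1.
Sanity: Σ A_w = 8 = 2^3 = 8 ✓.


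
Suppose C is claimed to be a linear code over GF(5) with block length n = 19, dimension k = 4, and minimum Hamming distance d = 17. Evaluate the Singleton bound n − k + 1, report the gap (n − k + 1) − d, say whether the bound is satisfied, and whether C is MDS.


Singleton RHS = n − k + 1 = 16, slack = -1, bound violated (no such code; not MDS).

Singleton bound: d ≤ n − k + 1.
Here n = 19, k = 4, so n − k + 1 = 16.
Given d = 17, check d ≤ 16: NO.
Slack = (n − k + 1) − d = -1.
The slack is negative: d = 17 exceeds n − k + 1 = 16 by 1, so the Singleton bound is violated and no linear [19, 4, 17]_5 code can exist. In particular it is not MDS (MDS requires d = n − k + 1 exactly).
Description: the claimed parameters are [19, 4, 17]_5; such a code would be impossible (violates the Singleton bound).


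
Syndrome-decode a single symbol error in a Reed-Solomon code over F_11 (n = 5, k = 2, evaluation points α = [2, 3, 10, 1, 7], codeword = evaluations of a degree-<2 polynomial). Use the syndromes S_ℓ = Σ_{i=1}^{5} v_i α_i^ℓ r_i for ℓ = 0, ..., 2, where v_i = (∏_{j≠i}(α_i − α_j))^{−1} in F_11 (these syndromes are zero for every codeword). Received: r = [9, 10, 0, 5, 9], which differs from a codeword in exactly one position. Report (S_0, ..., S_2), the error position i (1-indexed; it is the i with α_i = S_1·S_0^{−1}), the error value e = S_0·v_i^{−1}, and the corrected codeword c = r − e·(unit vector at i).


S = (10, 9, 7), error at position 1, error magnitude e = 7, c = [2, 10, 0, 5, 9].

Step 1: column multipliers v_i = (∏_{j≠i}(α_i − α_j))^{−1} mod 11.
  i = 1 (α = 2): (2−3)(2−10)(2−1)(2−7) = (−1)·(−8)·1·(−5) = −40 ≡ 4, so v_1 = 4^{−1} = 3 (mod 11).
  i = 2 (α = 3): (3−2)(3−10)(3−1)(3−7) = 1·(−7)·2·(−4) = 56 ≡ 1, so v_2 = 1^{−1} = 1 (mod 11).
  i = 3 (α = 10): (10−2)(10−3)(10−1)(10−7) = 8·7·9·3 = 1512 ≡ 5, so v_3 = 5^{−1} = 9 (mod 11).
  i = 4 (α = 1): (1−2)(1−3)(1−10)(1−7) = (−1)·(−2)·(−9)·(−6) = 108 ≡ 9, so v_4 = 9^{−1} = 5 (mod 11).
  i = 5 (α = 7): (7−2)(7−3)(7−10)(7−1) = 5·4·(−3)·6 = −360 ≡ 3, so v_5 = 3^{−1} = 4 (mod 11).
  v = [3, 1, 9, 5, 4].
Step 2: syndromes of r = [9, 10, 0, 5, 9] (all sums mod 11).
  S_0 = Σ v_i r_i = 3·9 + 1·10 + 9·0 + 5·5 + 4·9 = 98 ≡ 10.
  S_1 = Σ v_i α_i r_i = 3·2·9 + 1·3·10 + 9·10·0 + 5·1·5 + 4·7·9 = 361 ≡ 9.
  α_i^2 mod 11 = [4, 9, 1, 1, 5].
  S_2 = Σ v_i α_i^2 r_i = 3·4·9 + 1·9·10 + 9·1·0 + 5·1·5 + 4·5·9 = 403 ≡ 7.
  S = (10, 9, 7) ≠ 0, so r is not a codeword (an error is present).
Step 3: locate the error. For a single error e at position i, S_ℓ = v_i·e·α_i^ℓ, so α_err = S_1/S_0.
  S_0^{−1} = 10^{−1} = 10 (mod 11), so α_err = 9·10 = 90 ≡ 2 = α_1. Error position i = 1.
  Consistency check: S_2/S_1 = 7·5 = 35 ≡ 2 = α_err ✓ (single-error assumption holds).
Step 4: error magnitude e = S_0/v_1 = S_0·∏_{j≠1}(α_1 − α_j) = 10·4 = 40 ≡ 7 (mod 11).
Step 5: correct position 1: c_1 = r_1 − e = 9 − 7 ≡ 2 (mod 11). Hence c = [2, 10, 0, 5, 9].
  Check: interpolating c through the α_i gives m(x) = 8 + 8·x (degree < 2) with m(α_i) = c_i for every i, so c is indeed a codeword.


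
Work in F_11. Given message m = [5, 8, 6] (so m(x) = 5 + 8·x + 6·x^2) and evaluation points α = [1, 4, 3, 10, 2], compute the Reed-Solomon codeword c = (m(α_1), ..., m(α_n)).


c = [8, 1, 6, 3, 1]

Message polynomial: m(x) = 5 + 8·x + 6·x^2 (mod 11).
For each evaluation point α_i, compute m(α_i) mod 11:
  α_1 = 1: Horner steps 6 → 3 → 8, so m(1) = 8.
  α_2 = 4: Horner steps 6 → 10 → 1, so m(4) = 1.
  α_3 = 3: Horner steps 6 → 4 → 6, so m(3) = 6.
  α_4 = 10: Horner steps 6 → 2 → 3, so m(10) = 3.
  α_5 = 2: Horner steps 6 → 9 → 1, so m(2) = 1.
Codeword c = [8, 1, 6, 3, 1] ∈ F_11^5.


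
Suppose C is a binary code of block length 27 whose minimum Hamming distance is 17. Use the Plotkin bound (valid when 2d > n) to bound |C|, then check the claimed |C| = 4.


Plotkin bound M ≤ 4; given |C| = 4 ≤ bound (satisfied).

Check applicability: 2d = 34, n = 27.
2d − n = 7 > 0, so Plotkin applies.
Compute d/(2d−n) = 17/7 ≈ 2.4286.
⌊d/(2d−n)⌋ = 2.
Plotkin bound: M ≤ 2·2 = 4.
Given |C| = 4, check: satisfied.
This |C| is at the Plotkin bound.


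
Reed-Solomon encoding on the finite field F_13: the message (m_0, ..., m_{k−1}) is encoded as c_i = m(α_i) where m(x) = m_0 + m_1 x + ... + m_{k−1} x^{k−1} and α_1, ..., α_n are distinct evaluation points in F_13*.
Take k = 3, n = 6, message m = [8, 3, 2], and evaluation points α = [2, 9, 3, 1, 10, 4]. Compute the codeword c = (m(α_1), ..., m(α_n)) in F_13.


c = [9, 2, 9, 0, 4, 0]

Message polynomial: m(x) = 8 + 3·x + 2·x^2 (mod 13).
For each evaluation point α_i, compute m(α_i) mod 13:
  α_1 = 2: Horner steps 2 → 7 → 9, so m(2) = 9.
  α_2 = 9: Horner steps 2 → 8 → 2, so m(9) = 2.
  α_3 = 3: Horner steps 2 → 9 → 9, so m(3) = 9.
  α_4 = 1: Horner steps 2 → 5 → 0, so m(1) = 0.
  α_5 = 10: Horner steps 2 → 10 → 4, so m(10) = 4.
  α_6 = 4: Horner steps 2 → 11 → 0, so m(4) = 0.
Codeword c = [9, 2, 9, 0, 4, 0] ∈ F_13^6.


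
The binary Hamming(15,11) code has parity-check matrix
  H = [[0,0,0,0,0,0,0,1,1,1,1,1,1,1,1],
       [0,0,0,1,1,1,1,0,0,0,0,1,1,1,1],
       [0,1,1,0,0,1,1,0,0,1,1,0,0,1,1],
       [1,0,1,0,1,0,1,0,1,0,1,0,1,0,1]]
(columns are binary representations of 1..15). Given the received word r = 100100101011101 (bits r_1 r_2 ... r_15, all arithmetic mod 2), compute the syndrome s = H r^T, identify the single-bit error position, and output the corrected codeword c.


s = (1, 1, 1, 0)^T, error position = 14, corrected codeword c = 100100101011111

Compute s = H r^T mod 2 one row at a time:
  s_1 = 0 + 1 + 0 + 1 + 1 + 1 + 0 + 1 = 5 ≡ 1 (mod 2).
  s_2 = 1 + 0 + 0 + 1 + 1 + 1 + 0 + 1 = 5 ≡ 1 (mod 2).
  s_3 = 0 + 0 + 0 + 1 + 0 + 1 + 0 + 1 = 3 ≡ 1 (mod 2).
  s_4 = 1 + 0 + 0 + 1 + 1 + 1 + 1 + 1 = 6 ≡ 0 (mod 2).
s = (1, 1, 1, 0)^T — this equals column 14 of H (binary 1110), so error is at position 14.
Correct: flip bit 14 of r = 100100101011101 to get c = 100100101011111.


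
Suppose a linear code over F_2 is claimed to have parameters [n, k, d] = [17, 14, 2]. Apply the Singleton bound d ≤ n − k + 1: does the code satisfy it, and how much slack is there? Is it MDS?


Singleton RHS = n − k + 1 = 4, slack = 2, bound satisfied, not MDS.

Singleton bound: d ≤ n − k + 1.
Here n = 17, k = 14, so n − k + 1 = 4.
Given d = 2, check d ≤ 4: YES.
Slack = (n − k + 1) − d = 2.
The code is NOT MDS (slack = 2 > 0).
Description: the claimed parameters are [17, 14, 2]_2; such a code would be non-MDS.


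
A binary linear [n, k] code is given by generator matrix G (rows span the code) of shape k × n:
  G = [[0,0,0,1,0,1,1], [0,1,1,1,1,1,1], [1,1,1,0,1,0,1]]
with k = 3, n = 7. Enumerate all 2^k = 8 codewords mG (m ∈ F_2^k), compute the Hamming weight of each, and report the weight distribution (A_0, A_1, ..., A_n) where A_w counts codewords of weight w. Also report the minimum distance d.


Weight distribution: A_0 = 1, A_2 = 1, A_3 = 3, A_5 = 1, A_6 = 2. Minimum distance d = 2.

Enumerate all 2^3 = 8 messages m ∈ F_2^3.
For each, compute codeword c = mG in F_2^7, then tally its weight.
  m = 000 → c = 0000000, weight = 0.
  m = 100 → c = 0001011, weight = 3.
  m = 010 → c = 0111111, weight = 6.
  m = 110 → c = 0110100, weight = 3.
  m = 001 → c = 1110101, weight = 5.
  m = 101 → c = 1111110, weight = 6.
  m = 011 → c = 1001010, weight = 3.
  m = 111 → c = 1000001, weight = 2.
Tally weights:
  weight 0: 1 codewords.
  weight 2: 1 codewords.
  weight 3: 3 codewords.
  weight 5: 1 codewords.
  weight 6: 2 codewords.
Minimum distance d = smallest w > 0 with A_w > 0 = 2.
Sanity: Σ A_w = 8 = 2^3 = 8 ✓.


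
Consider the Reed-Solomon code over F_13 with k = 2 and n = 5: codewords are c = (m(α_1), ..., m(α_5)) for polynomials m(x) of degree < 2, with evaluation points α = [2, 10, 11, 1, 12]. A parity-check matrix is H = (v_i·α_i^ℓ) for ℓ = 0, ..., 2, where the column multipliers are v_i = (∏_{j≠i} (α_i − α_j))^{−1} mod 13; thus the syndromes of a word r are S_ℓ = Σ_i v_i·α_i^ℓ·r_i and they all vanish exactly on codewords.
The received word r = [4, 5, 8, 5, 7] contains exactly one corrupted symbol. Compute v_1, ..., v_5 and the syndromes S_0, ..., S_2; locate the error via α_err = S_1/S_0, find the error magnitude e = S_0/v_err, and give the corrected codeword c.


S = (9, 12, 3), error at position 2, error magnitude e = 9, c = [4, 9, 8, 5, 7].

Step 1: column multipliers v_i = (∏_{j≠i}(α_i − α_j))^{−1} mod 13.
  i = 1 (α = 2): (2−10)(2−11)(2−1)(2−12) = (−8)·(−9)·1·(−10) = −720 ≡ 8, so v_1 = 8^{−1} = 5 (mod 13).
  i = 2 (α = 10): (10−2)(10−11)(10−1)(10−12) = 8·(−1)·9·(−2) = 144 ≡ 1, so v_2 = 1^{−1} = 1 (mod 13).
  i = 3 (α = 11): (11−2)(11−10)(11−1)(11−12) = 9·1·10·(−1) = −90 ≡ 1, so v_3 = 1^{−1} = 1 (mod 13).
  i = 4 (α = 1): (1−2)(1−10)(1−11)(1−12) = (−1)·(−9)·(−10)·(−11) = 990 ≡ 2, so v_4 = 2^{−1} = 7 (mod 13).
  i = 5 (α = 12): (12−2)(12−10)(12−11)(12−1) = 10·2·1·11 = 220 ≡ 12, so v_5 = 12^{−1} = 12 (mod 13).
  v = [5, 1, 1, 7, 12].
Step 2: syndromes of r = [4, 5, 8, 5, 7] (all sums mod 13).
  S_0 = Σ v_i r_i = 5·4 + 1·5 + 1·8 + 7·5 + 12·7 = 152 ≡ 9.
  S_1 = Σ v_i α_i r_i = 5·2·4 + 1·10·5 + 1·11·8 + 7·1·5 + 12·12·7 = 1221 ≡ 12.
  α_i^2 mod 13 = [4, 9, 4, 1, 1].
  S_2 = Σ v_i α_i^2 r_i = 5·4·4 + 1·9·5 + 1·4·8 + 7·1·5 + 12·1·7 = 276 ≡ 3.
  S = (9, 12, 3) ≠ 0, so r is not a codeword (an error is present).
Step 3: locate the error. For a single error e at position i, S_ℓ = v_i·e·α_i^ℓ, so α_err = S_1/S_0.
  S_0^{−1} = 9^{−1} = 3 (mod 13), so α_err = 12·3 = 36 ≡ 10 = α_2. Error position i = 2.
  Consistency check: S_2/S_1 = 3·12 = 36 ≡ 10 = α_err ✓ (single-error assumption holds).
Step 4: error magnitude e = S_0/v_2 = S_0·∏_{j≠2}(α_2 − α_j) = 9·1 = 9 ≡ 9 (mod 13).
Step 5: correct position 2: c_2 = r_2 − e = 5 − 9 ≡ 9 (mod 13). Hence c = [4, 9, 8, 5, 7].
  Check: interpolating c through the α_i gives m(x) = 6 + 12·x (degree < 2) with m(α_i) = c_i for every i, so c is indeed a codeword.


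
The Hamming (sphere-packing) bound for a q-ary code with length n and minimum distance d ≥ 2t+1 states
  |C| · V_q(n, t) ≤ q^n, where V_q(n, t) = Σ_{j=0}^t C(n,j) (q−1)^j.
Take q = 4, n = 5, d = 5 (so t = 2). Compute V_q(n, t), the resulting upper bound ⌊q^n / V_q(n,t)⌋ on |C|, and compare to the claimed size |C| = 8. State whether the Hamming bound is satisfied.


V_q(n, t) = 106, q^n = 1024, Hamming bound = 9, |C| = 8 ≤ bound (satisfied).

Step 1: Compute V_q(n, t) = Σ_{j=0}^2 C(n, j) (q−1)^j.
  j = 0: C(5,0)·(3)^0 = 1·1 = 1.
  j = 1: C(5,1)·(3)^1 = 5·3 = 15.
  j = 2: C(5,2)·(3)^2 = 10·9 = 90.
  V_q(n, t) = 1 + 15 + 90 = 106.
Step 2: q^n = 4^5 = 1024.
Step 3: Hamming bound ⌊q^n / V_q(n,t)⌋ = ⌊1024/106⌋ = 9.
Step 4: Compare |C| = 8 to 9: satisfied.
The claimed |C| lies below the Hamming bound.


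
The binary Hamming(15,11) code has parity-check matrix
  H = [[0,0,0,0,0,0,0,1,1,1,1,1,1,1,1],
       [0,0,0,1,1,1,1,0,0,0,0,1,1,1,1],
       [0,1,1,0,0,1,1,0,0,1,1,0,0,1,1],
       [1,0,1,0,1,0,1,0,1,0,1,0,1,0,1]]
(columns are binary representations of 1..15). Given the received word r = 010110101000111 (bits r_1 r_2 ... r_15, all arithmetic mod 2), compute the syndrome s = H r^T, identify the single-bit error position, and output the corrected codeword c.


s = (0, 0, 0, 1)^T, error position = 1, corrected codeword c = 110110101000111

Compute s = H r^T mod 2 one row at a time:
  s_1 = 0 + 1 + 0 + 0 + 0 + 1 + 1 + 1 = 4 ≡ 0 (mod 2).
  s_2 = 1 + 1 + 0 + 1 + 0 + 1 + 1 + 1 = 6 ≡ 0 (mod 2).
  s_3 = 1 + 0 + 0 + 1 + 0 + 0 + 1 + 1 = 4 ≡ 0 (mod 2).
  s_4 = 0 + 0 + 1 + 1 + 1 + 0 + 1 + 1 = 5 ≡ 1 (mod 2).
s = (0, 0, 0, 1)^T — this equals column 1 of H (binary 0001), so error is at position 1.
Correct: flip bit 1 of r = 010110101000111 to get c = 110110101000111.


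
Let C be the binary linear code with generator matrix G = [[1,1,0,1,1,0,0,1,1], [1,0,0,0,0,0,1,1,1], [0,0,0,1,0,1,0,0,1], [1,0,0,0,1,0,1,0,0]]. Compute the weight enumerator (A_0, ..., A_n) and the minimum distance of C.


Weight distribution: A_0 = 1, A_3 = 4, A_4 = 5, A_5 = 4, A_6 = 2. Minimum distance d = 3.

Enumerate all 2^4 = 16 messages m ∈ F_2^4.
For each, compute codeword c = mG in F_2^9, then tally its weight.
  m = 0000 → c = 000000000, weight = 0.
  m = 1000 → c = 110110011, weight = 6.
  m = 0100 → c = 100000111, weight = 4.
  m = 1100 → c = 010110100, weight = 4.
  m = 0010 → c = 000101001, weight = 3.
  m = 1010 → c = 110011010, weight = 5.
  m = 0110 → c = 100101110, weight = 5.
  m = 1110 → c = 010011101, weight = 5.
  m = 0001 → c = 100010100, weight = 3.
  m = 1001 → c = 010100111, weight = 5.
  m = 0101 → c = 000010011, weight = 3.
  m = 1101 → c = 110100000, weight = 3.
  m = 0011 → c = 100111101, weight = 6.
  m = 1011 → c = 010001110, weight = 4.
  m = 0111 → c = 000111010, weight = 4.
  m = 1111 → c = 110001001, weight = 4.
Tally weights:
  weight 0: 1 codewords.
  weight 3: 4 codewords.
  weight 4: 5 codewords.
  weight 5: 4 codewords.
  weight 6: 2 codewords.
Minimum distance d = smallest w > 0 with A_w > 0 = 3.
Sanity: Σ A_w = 16 = 2^4 = 16 ✓.


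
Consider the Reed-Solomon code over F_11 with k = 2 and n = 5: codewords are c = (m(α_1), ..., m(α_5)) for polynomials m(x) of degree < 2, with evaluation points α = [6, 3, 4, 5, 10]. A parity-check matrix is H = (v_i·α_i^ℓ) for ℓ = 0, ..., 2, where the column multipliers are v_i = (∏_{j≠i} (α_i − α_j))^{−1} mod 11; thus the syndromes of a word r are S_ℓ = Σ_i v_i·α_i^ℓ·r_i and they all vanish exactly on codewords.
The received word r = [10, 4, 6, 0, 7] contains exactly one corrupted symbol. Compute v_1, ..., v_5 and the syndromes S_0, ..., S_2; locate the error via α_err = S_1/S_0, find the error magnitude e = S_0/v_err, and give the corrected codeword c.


S = (8, 7, 2), error at position 4, error magnitude e = 3, c = [10, 4, 6, 8, 7].

Step 1: column multipliers v_i = (∏_{j≠i}(α_i − α_j))^{−1} mod 11.
  i = 1 (α = 6): (6−3)(6−4)(6−5)(6−10) = 3·2·1·(−4) = −24 ≡ 9, so v_1 = 9^{−1} = 5 (mod 11).
  i = 2 (α = 3): (3−6)(3−4)(3−5)(3−10) = (−3)·(−1)·(−2)·(−7) = 42 ≡ 9, so v_2 = 9^{−1} = 5 (mod 11).
  i = 3 (α = 4): (4−6)(4−3)(4−5)(4−10) = (−2)·1·(−1)·(−6) = −12 ≡ 10, so v_3 = 10^{−1} = 10 (mod 11).
  i = 4 (α = 5): (5−6)(5−3)(5−4)(5−10) = (−1)·2·1·(−5) = 10 ≡ 10, so v_4 = 10^{−1} = 10 (mod 11).
  i = 5 (α = 10): (10−6)(10−3)(10−4)(10−5) = 4·7·6·5 = 840 ≡ 4, so v_5 = 4^{−1} = 3 (mod 11).
  v = [5, 5, 10, 10, 3].
Step 2: syndromes of r = [10, 4, 6, 0, 7] (all sums mod 11).
  S_0 = Σ v_i r_i = 5·10 + 5·4 + 10·6 + 10·0 + 3·7 = 151 ≡ 8.
  S_1 = Σ v_i α_i r_i = 5·6·10 + 5·3·4 + 10·4·6 + 10·5·0 + 3·10·7 = 810 ≡ 7.
  α_i^2 mod 11 = [3, 9, 5, 3, 1].
  S_2 = Σ v_i α_i^2 r_i = 5·3·10 + 5·9·4 + 10·5·6 + 10·3·0 + 3·1·7 = 651 ≡ 2.
  S = (8, 7, 2) ≠ 0, so r is not a codeword (an error is present).
Step 3: locate the error. For a single error e at position i, S_ℓ = v_i·e·α_i^ℓ, so α_err = S_1/S_0.
  S_0^{−1} = 8^{−1} = 7 (mod 11), so α_err = 7·7 = 49 ≡ 5 = α_4. Error position i = 4.
  Consistency check: S_2/S_1 = 2·8 = 16 ≡ 5 = α_err ✓ (single-error assumption holds).
Step 4: error magnitude e = S_0/v_4 = S_0·∏_{j≠4}(α_4 − α_j) = 8·10 = 80 ≡ 3 (mod 11).
Step 5: correct position 4: c_4 = r_4 − e = 0 − 3 ≡ 8 (mod 11). Hence c = [10, 4, 6, 8, 7].
  Check: interpolating c through the α_i gives m(x) = 9 + 2·x (degree < 2) with m(α_i) = c_i for every i, so c is indeed a codeword.


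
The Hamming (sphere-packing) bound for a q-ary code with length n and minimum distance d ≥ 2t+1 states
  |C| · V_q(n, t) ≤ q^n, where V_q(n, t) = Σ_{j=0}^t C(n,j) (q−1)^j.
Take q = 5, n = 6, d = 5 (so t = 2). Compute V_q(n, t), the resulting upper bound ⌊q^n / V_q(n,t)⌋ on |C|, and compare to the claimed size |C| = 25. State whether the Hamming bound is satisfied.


V_q(n, t) = 265, q^n = 15625, Hamming bound = 58, |C| = 25 ≤ bound (satisfied).

Step 1: Compute V_q(n, t) = Σ_{j=0}^2 C(n, j) (q−1)^j.
  j = 0: C(6,0)·(4)^0 = 1·1 = 1.
  j = 1: C(6,1)·(4)^1 = 6·4 = 24.
  j = 2: C(6,2)·(4)^2 = 15·16 = 240.
  V_q(n, t) = 1 + 24 + 240 = 265.
Step 2: q^n = 5^6 = 15625.
Step 3: Hamming bound ⌊q^n / V_q(n,t)⌋ = ⌊15625/265⌋ = 58.
Step 4: Compare |C| = 25 to 58: satisfied.
The claimed |C| lies below the Hamming bound.


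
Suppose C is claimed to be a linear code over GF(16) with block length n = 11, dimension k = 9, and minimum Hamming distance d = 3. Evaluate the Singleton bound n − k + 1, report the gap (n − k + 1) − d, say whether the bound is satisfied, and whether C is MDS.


Singleton RHS = n − k + 1 = 3, slack = 0, bound satisfied, MDS.

Singleton bound: d ≤ n − k + 1.
Here n = 11, k = 9, so n − k + 1 = 3.
Given d = 3, check d ≤ 3: YES.
Slack = (n − k + 1) − d = 0.
The code is MDS (slack = 0).
Description: the claimed parameters are [11, 9, 3]_16; such a code would be MDS (meets Singleton bound).


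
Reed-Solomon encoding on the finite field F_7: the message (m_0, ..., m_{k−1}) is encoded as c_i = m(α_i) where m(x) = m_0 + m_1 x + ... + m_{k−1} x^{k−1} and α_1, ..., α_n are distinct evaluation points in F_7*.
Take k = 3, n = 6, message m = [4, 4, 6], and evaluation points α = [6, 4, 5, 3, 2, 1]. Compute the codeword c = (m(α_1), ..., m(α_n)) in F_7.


c = [6, 4, 6, 0, 1, 0]

Message polynomial: m(x) = 4 + 4·x + 6·x^2 (mod 7).
For each evaluation point α_i, compute m(α_i) mod 7:
  α_1 = 6: Horner steps 6 → 5 → 6, so m(6) = 6.
  α_2 = 4: Horner steps 6 → 0 → 4, so m(4) = 4.
  α_3 = 5: Horner steps 6 → 6 → 6, so m(5) = 6.
  α_4 = 3: Horner steps 6 → 1 → 0, so m(3) = 0.
  α_5 = 2: Horner steps 6 → 2 → 1, so m(2) = 1.
  α_6 = 1: Horner steps 6 → 3 → 0, so m(1) = 0.
Codeword c = [6, 4, 6, 0, 1, 0] ∈ F_7^6.


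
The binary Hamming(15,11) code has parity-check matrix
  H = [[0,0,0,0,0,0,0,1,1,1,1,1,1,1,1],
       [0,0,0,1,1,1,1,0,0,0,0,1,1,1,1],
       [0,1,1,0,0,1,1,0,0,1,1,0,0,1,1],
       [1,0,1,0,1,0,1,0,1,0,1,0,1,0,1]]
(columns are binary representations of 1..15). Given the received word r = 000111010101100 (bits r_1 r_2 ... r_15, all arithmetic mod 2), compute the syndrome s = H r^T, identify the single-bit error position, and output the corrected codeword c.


s = (0, 1, 0, 0)^T, error position = 4, corrected codeword c = 000011010101100

Compute s = H r^T mod 2 one row at a time:
  s_1 = 1 + 0 + 1 + 0 + 1 + 1 + 0 + 0 = 4 ≡ 0 (mod 2).
  s_2 = 1 + 1 + 1 + 0 + 1 + 1 + 0 + 0 = 5 ≡ 1 (mod 2).
  s_3 = 0 + 0 + 1 + 0 + 1 + 0 + 0 + 0 = 2 ≡ 0 (mod 2).
  s_4 = 0 + 0 + 1 + 0 + 0 + 0 + 1 + 0 = 2 ≡ 0 (mod 2).
s = (0, 1, 0, 0)^T — this equals column 4 of H (binary 0100), so error is at position 4.
Correct: flip bit 4 of r = 000111010101100 to get c = 000011010101100.


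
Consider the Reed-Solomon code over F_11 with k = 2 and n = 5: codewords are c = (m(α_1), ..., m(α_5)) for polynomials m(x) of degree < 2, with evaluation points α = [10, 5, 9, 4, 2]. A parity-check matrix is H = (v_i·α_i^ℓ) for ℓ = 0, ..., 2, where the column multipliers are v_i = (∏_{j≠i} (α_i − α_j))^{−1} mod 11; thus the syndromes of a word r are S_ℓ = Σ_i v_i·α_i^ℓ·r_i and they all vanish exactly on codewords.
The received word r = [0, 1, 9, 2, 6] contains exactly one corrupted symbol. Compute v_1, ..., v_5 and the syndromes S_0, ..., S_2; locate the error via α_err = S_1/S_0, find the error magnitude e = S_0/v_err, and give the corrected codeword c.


S = (6, 2, 8), error at position 4, error magnitude e = 3, c = [0, 1, 9, 10, 6].

Step 1: column multipliers v_i = (∏_{j≠i}(α_i − α_j))^{−1} mod 11.
  i = 1 (α = 10): (10−5)(10−9)(10−4)(10−2) = 5·1·6·8 = 240 ≡ 9, so v_1 = 9^{−1} = 5 (mod 11).
  i = 2 (α = 5): (5−10)(5−9)(5−4)(5−2) = (−5)·(−4)·1·3 = 60 ≡ 5, so v_2 = 5^{−1} = 9 (mod 11).
  i = 3 (α = 9): (9−10)(9−5)(9−4)(9−2) = (−1)·4·5·7 = −140 ≡ 3, so v_3 = 3^{−1} = 4 (mod 11).
  i = 4 (α = 4): (4−10)(4−5)(4−9)(4−2) = (−6)·(−1)·(−5)·2 = −60 ≡ 6, so v_4 = 6^{−1} = 2 (mod 11).
  i = 5 (α = 2): (2−10)(2−5)(2−9)(2−4) = (−8)·(−3)·(−7)·(−2) = 336 ≡ 6, so v_5 = 6^{−1} = 2 (mod 11).
  v = [5, 9, 4, 2, 2].
Step 2: syndromes of r = [0, 1, 9, 2, 6] (all sums mod 11).
  S_0 = Σ v_i r_i = 5·0 + 9·1 + 4·9 + 2·2 + 2·6 = 61 ≡ 6.
  S_1 = Σ v_i α_i r_i = 5·10·0 + 9·5·1 + 4·9·9 + 2·4·2 + 2·2·6 = 409 ≡ 2.
  α_i^2 mod 11 = [1, 3, 4, 5, 4].
  S_2 = Σ v_i α_i^2 r_i = 5·1·0 + 9·3·1 + 4·4·9 + 2·5·2 + 2·4·6 = 239 ≡ 8.
  S = (6, 2, 8) ≠ 0, so r is not a codeword (an error is present).
Step 3: locate the error. For a single error e at position i, S_ℓ = v_i·e·α_i^ℓ, so α_err = S_1/S_0.
  S_0^{−1} = 6^{−1} = 2 (mod 11), so α_err = 2·2 = 4 ≡ 4 = α_4. Error position i = 4.
  Consistency check: S_2/S_1 = 8·6 = 48 ≡ 4 = α_err ✓ (single-error assumption holds).
Step 4: error magnitude e = S_0/v_4 = S_0·∏_{j≠4}(α_4 − α_j) = 6·6 = 36 ≡ 3 (mod 11).
Step 5: correct position 4: c_4 = r_4 − e = 2 − 3 ≡ 10 (mod 11). Hence c = [0, 1, 9, 10, 6].
  Check: interpolating c through the α_i gives m(x) = 2 + 2·x (degree < 2) with m(α_i) = c_i for every i, so c is indeed a codeword.


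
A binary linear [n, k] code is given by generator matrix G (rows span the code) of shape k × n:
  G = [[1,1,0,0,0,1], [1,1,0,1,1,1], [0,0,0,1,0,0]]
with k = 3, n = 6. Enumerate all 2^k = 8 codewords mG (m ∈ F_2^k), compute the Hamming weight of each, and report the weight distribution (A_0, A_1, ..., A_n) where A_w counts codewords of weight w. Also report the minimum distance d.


Weight distribution: A_0 = 1, A_1 = 2, A_2 = 1, A_3 = 1, A_4 = 2, A_5 = 1. Minimum distance d = 1.

Enumerate all 2^3 = 8 messages m ∈ F_2^3.
For each, compute codeword c = mG in F_2^6, then tally its weight.
  m = 000 → c = 000000, weight = 0.
  m = 100 → c = 110001, weight = 3.
  m = 010 → c = 110111, weight = 5.
  m = 110 → c = 000110, weight = 2.
  m = 001 → c = 000100, weight = 1.
  m = 101 → c = 110101, weight = 4.
  m = 011 → c = 110011, weight = 4.
  m = 111 → c = 000010, weight = 1.
Tally weights:
  weight 0: 1 codewords.
  weight 1: 2 codewords.
  weight 2: 1 codewords.
  weight 3: 1 codewords.
  weight 4: 2 codewords.
  weight 5: 1 codewords.
Minimum distance d = smallest w > 0 with A_w > 0 = 1.
Sanity: Σ A_w = 8 = 2^3 = 8 ✓.


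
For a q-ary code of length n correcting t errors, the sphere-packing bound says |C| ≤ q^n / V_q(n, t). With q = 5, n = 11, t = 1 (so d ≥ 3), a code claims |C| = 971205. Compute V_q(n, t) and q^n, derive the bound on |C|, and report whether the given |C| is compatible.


V_q(n, t) = 45, q^n = 48828125, Hamming bound = 1085069, |C| = 971205 ≤ bound (satisfied).

Step 1: Compute V_q(n, t) = Σ_{j=0}^1 C(n, j) (q−1)^j.
  j = 0: C(11,0)·(4)^0 = 1·1 = 1.
  j = 1: C(11,1)·(4)^1 = 11·4 = 44.
  V_q(n, t) = 1 + 44 = 45.
Step 2: q^n = 5^11 = 48828125.
Step 3: Hamming bound ⌊q^n / V_q(n,t)⌋ = ⌊48828125/45⌋ = 1085069.
Step 4: Compare |C| = 971205 to 1085069: satisfied.
The claimed |C| lies below the Hamming bound.


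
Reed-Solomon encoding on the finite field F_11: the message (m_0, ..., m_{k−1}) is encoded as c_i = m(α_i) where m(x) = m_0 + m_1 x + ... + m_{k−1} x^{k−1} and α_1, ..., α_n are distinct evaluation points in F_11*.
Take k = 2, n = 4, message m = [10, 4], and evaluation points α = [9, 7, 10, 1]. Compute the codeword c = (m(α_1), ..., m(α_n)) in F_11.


c = [2, 5, 6, 3]

Message polynomial: m(x) = 10 + 4·x (mod 11).
For each evaluation point α_i, compute m(α_i) mod 11:
  α_1 = 9: Horner steps 4 → 2, so m(9) = 2.
  α_2 = 7: Horner steps 4 → 5, so m(7) = 5.
  α_3 = 10: Horner steps 4 → 6, so m(10) = 6.
  α_4 = 1: Horner steps 4 → 3, so m(1) = 3.
Codeword c = [2, 5, 6, 3] ∈ F_11^4.


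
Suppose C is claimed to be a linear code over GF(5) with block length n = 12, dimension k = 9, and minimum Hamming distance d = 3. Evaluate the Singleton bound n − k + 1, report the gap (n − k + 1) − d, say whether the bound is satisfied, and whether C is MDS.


Singleton RHS = n − k + 1 = 4, slack = 1, bound satisfied, not MDS.

Singleton bound: d ≤ n − k + 1.
Here n = 12, k = 9, so n − k + 1 = 4.
Given d = 3, check d ≤ 4: YES.
Slack = (n − k + 1) − d = 1.
The code is NOT MDS (slack = 1 > 0).
Description: the claimed parameters are [12, 9, 3]_5; such a code would be non-MDS.


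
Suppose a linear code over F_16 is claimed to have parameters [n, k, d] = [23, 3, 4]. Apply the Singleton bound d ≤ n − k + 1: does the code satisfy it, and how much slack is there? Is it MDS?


Singleton RHS = n − k + 1 = 21, slack = 17, bound satisfied, not MDS.

Singleton bound: d ≤ n − k + 1.
Here n = 23, k = 3, so n − k + 1 = 21.
Given d = 4, check d ≤ 21: YES.
Slack = (n − k + 1) − d = 17.
The code is NOT MDS (slack = 17 > 0).
Description: the claimed parameters are [23, 3, 4]_16; such a code would be non-MDS.


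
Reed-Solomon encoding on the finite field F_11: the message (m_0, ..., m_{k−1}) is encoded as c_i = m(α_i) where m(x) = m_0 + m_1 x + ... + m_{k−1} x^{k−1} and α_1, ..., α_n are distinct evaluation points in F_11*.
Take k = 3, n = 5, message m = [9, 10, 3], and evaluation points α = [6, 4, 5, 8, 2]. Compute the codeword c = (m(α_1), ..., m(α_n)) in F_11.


c = [1, 9, 2, 6, 8]

Message polynomial: m(x) = 9 + 10·x + 3·x^2 (mod 11).
For each evaluation point α_i, compute m(α_i) mod 11:
  α_1 = 6: Horner steps 3 → 6 → 1, so m(6) = 1.
  α_2 = 4: Horner steps 3 → 0 → 9, so m(4) = 9.
  α_3 = 5: Horner steps 3 → 3 → 2, so m(5) = 2.
  α_4 = 8: Horner steps 3 → 1 → 6, so m(8) = 6.
  α_5 = 2: Horner steps 3 → 5 → 8, so m(2) = 8.
Codeword c = [1, 9, 2, 6, 8] ∈ F_11^5.


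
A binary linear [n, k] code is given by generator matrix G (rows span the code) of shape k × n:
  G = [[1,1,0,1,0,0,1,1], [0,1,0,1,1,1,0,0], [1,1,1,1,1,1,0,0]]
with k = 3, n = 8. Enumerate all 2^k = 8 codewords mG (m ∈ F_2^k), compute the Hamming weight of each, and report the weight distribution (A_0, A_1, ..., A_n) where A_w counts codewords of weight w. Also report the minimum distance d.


Weight distribution: A_0 = 1, A_2 = 1, A_4 = 1, A_5 = 4, A_6 = 1. Minimum distance d = 2.

Enumerate all 2^3 = 8 messages m ∈ F_2^3.
For each, compute codeword c = mG in F_2^8, then tally its weight.
  m = 000 → c = 00000000, weight = 0.
  m = 100 → c = 11010011, weight = 5.
  m = 010 → c = 01011100, weight = 4.
  m = 110 → c = 10001111, weight = 5.
  m = 001 → c = 11111100, weight = 6.
  m = 101 → c = 00101111, weight = 5.
  m = 011 → c = 10100000, weight = 2.
  m = 111 → c = 01110011, weight = 5.
Tally weights:
  weight 0: 1 codewords.
  weight 2: 1 codewords.
  weight 4: 1 codewords.
  weight 5: 4 codewords.
  weight 6: 1 codewords.
Minimum distance d = smallest w > 0 with A_w > 0 = 2.
Sanity: Σ A_w = 8 = 2^3 = 8 ✓.


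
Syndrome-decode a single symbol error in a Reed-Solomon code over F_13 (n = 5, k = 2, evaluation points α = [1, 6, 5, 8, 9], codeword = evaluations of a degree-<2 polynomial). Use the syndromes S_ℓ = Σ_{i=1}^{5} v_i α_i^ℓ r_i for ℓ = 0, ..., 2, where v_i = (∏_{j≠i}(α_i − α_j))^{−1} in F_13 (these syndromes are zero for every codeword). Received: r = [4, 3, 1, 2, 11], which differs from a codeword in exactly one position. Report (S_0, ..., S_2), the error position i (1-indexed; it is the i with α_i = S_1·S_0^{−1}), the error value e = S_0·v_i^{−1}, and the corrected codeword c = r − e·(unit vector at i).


S = (8, 9, 2), error at position 2, error magnitude e = 6, c = [4, 10, 1, 2, 11].

Step 1: column multipliers v_i = (∏_{j≠i}(α_i − α_j))^{−1} mod 13.
  i = 1 (α = 1): (1−6)(1−5)(1−8)(1−9) = (−5)·(−4)·(−7)·(−8) = 1120 ≡ 2, so v_1 = 2^{−1} = 7 (mod 13).
  i = 2 (α = 6): (6−1)(6−5)(6−8)(6−9) = 5·1·(−2)·(−3) = 30 ≡ 4, so v_2 = 4^{−1} = 10 (mod 13).
  i = 3 (α = 5): (5−1)(5−6)(5−8)(5−9) = 4·(−1)·(−3)·(−4) = −48 ≡ 4, so v_3 = 4^{−1} = 10 (mod 13).
  i = 4 (α = 8): (8−1)(8−6)(8−5)(8−9) = 7·2·3·(−1) = −42 ≡ 10, so v_4 = 10^{−1} = 4 (mod 13).
  i = 5 (α = 9): (9−1)(9−6)(9−5)(9−8) = 8·3·4·1 = 96 ≡ 5, so v_5 = 5^{−1} = 8 (mod 13).
  v = [7, 10, 10, 4, 8].
Step 2: syndromes of r = [4, 3, 1, 2, 11] (all sums mod 13).
  S_0 = Σ v_i r_i = 7·4 + 10·3 + 10·1 + 4·2 + 8·11 = 164 ≡ 8.
  S_1 = Σ v_i α_i r_i = 7·1·4 + 10·6·3 + 10·5·1 + 4·8·2 + 8·9·11 = 1114 ≡ 9.
  α_i^2 mod 13 = [1, 10, 12, 12, 3].
  S_2 = Σ v_i α_i^2 r_i = 7·1·4 + 10·10·3 + 10·12·1 + 4·12·2 + 8·3·11 = 808 ≡ 2.
  S = (8, 9, 2) ≠ 0, so r is not a codeword (an error is present).
Step 3: locate the error. For a single error e at position i, S_ℓ = v_i·e·α_i^ℓ, so α_err = S_1/S_0.
  S_0^{−1} = 8^{−1} = 5 (mod 13), so α_err = 9·5 = 45 ≡ 6 = α_2. Error position i = 2.
  Consistency check: S_2/S_1 = 2·3 = 6 ≡ 6 = α_err ✓ (single-error assumption holds).
Step 4: error magnitude e = S_0/v_2 = S_0·∏_{j≠2}(α_2 − α_j) = 8·4 = 32 ≡ 6 (mod 13).
Step 5: correct position 2: c_2 = r_2 − e = 3 − 6 ≡ 10 (mod 13). Hence c = [4, 10, 1, 2, 11].
  Check: interpolating c through the α_i gives m(x) = 8 + 9·x (degree < 2) with m(α_i) = c_i for every i, so c is indeed a codeword.


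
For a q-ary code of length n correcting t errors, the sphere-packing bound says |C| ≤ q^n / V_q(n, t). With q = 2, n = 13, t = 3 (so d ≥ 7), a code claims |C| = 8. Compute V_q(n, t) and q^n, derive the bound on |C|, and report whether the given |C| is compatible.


V_q(n, t) = 378, q^n = 8192, Hamming bound = 21, |C| = 8 ≤ bound (satisfied).

Step 1: Compute V_q(n, t) = Σ_{j=0}^3 C(n, j) (q−1)^j.
  j = 0: C(13,0)·(1)^0 = 1·1 = 1.
  j = 1: C(13,1)·(1)^1 = 13·1 = 13.
  j = 2: C(13,2)·(1)^2 = 78·1 = 78.
  j = 3: C(13,3)·(1)^3 = 286·1 = 286.
  V_q(n, t) = 1 + 13 + 78 + 286 = 378.
Step 2: q^n = 2^13 = 8192.
Step 3: Hamming bound ⌊q^n / V_q(n,t)⌋ = ⌊8192/378⌋ = 21.
Step 4: Compare |C| = 8 to 21: satisfied.
The claimed |C| lies below the Hamming bound.
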